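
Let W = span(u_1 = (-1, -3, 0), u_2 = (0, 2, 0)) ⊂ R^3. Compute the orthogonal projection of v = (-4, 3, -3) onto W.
proj_W(v) = (-4, 3, 0)

Set up U = [u_1 | ... | u_2] ∈ R^(3×2). The projector onto W = col(U) is P = U (U^T U)^(-1) U^T.
Compute U^T U =
  [10, -6]
  [-6, 4],
and U^T v = (-5, 6).
Solve U^T U · c = U^T v for the coefficients: c = (4, 15/2). The projection is proj_W(v) = U c.
Check: (v - proj_W(v)) · u_1 = 0  (should be 0).
Check: (v - proj_W(v)) · u_2 = 0  (should be 0).
Result: proj_W(v) = (-4, 3, 0).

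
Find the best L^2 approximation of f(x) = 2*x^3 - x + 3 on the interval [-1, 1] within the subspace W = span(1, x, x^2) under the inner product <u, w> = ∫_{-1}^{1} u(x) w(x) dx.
g(x) = x/5 + 3

The best approximation g ∈ W is the orthogonal projection of f onto W. Writing g = a_0 + a_1 x + a_2 x^2, the coefficients solve the normal equations G · a = b where
  G_{ij} = <φ_i, φ_j> and b_i = <f, φ_i>, with φ_0 = 1, φ_1 = x, φ_2 = x^2.
G =
  [2, 0, 2/3]
  [0, 2/3, 0]
  [2/3, 0, 2/5],
b = (6, 2/15, 2).
Solving gives a_0 = 3, a_1 = 1/5, a_2 = 0, so
  g(x) = x/5 + 3.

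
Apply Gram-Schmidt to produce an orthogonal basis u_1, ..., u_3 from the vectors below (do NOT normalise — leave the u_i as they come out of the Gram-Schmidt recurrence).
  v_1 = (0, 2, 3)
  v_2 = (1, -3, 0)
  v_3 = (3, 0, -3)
Orthogonal basis:
  u_1 = (0, 2, 3)
  u_2 = (1, -27/13, 18/13)
  u_3 = (297/94, 99/94, -33/47)

Apply the Gram-Schmidt recurrence
  u_1 = v_1
  u_i = v_i − Σ_{j<i} ((v_i · u_j) / (u_j · u_j)) · u_j.

Step by step this gives:
  u_1 = (0, 2, 3)
  u_2 = (1, -27/13, 18/13)
  u_3 = (297/94, 99/94, -33/47)

Orthogonality check:
  u_2 · u_1 = 0 (should be 0)
  u_3 · u_1 = 0 (should be 0)
  u_3 · u_2 = 0 (should be 0)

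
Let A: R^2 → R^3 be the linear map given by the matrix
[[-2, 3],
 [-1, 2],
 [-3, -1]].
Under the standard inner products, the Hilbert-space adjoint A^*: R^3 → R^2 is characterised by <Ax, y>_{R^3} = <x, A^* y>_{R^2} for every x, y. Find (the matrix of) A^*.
A^* = A^T =
[[-2, -1, -3],
 [3, 2, -1]]

For real matrices with standard dot products, the defining identity <Ax, y> = <x, A^* y> gives (Ax)^T y = x^T (A^*) y, i.e. x^T A^T y = x^T (A^*) y. Since this holds for all x, y, we must have A^* = A^T. Therefore
A^* =
[[-2, -1, -3],
 [3, 2, -1]].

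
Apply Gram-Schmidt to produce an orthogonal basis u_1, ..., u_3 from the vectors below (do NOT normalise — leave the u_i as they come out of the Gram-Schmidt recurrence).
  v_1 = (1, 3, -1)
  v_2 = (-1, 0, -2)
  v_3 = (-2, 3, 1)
Orthogonal basis:
  u_1 = (1, 3, -1)
  u_2 = (-12/11, -3/11, -21/11)
  u_3 = (-8/3, 4/3, 4/3)

Apply the Gram-Schmidt recurrence
  u_1 = v_1
  u_i = v_i − Σ_{j<i} ((v_i · u_j) / (u_j · u_j)) · u_j.

Step by step this gives:
  u_1 = (1, 3, -1)
  u_2 = (-12/11, -3/11, -21/11)
  u_3 = (-8/3, 4/3, 4/3)

Orthogonality check:
  u_2 · u_1 = 0 (should be 0)
  u_3 · u_1 = 0 (should be 0)
  u_3 · u_2 = 0 (should be 0)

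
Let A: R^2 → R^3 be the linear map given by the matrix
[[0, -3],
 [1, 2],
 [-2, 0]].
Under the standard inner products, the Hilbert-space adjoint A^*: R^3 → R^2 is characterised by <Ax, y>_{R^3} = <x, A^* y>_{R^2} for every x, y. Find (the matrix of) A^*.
A^* = A^T =
[[0, 1, -2],
 [-3, 2, 0]]

For real matrices with standard dot products, the defining identity <Ax, y> = <x, A^* y> gives (Ax)^T y = x^T (A^*) y, i.e. x^T A^T y = x^T (A^*) y. Since this holds for all x, y, we must have A^* = A^T. Therefore
A^* =
[[0, 1, -2],
 [-3, 2, 0]].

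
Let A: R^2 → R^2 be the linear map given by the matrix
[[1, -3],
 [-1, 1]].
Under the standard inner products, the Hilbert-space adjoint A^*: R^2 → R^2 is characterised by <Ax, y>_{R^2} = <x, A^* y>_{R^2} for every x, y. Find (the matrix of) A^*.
A^* = A^T =
[[1, -1],
 [-3, 1]]

For real matrices with standard dot products, the defining identity <Ax, y> = <x, A^* y> gives (Ax)^T y = x^T (A^*) y, i.e. x^T A^T y = x^T (A^*) y. Since this holds for all x, y, we must have A^* = A^T. Therefore
A^* =
[[1, -1],
 [-3, 1]].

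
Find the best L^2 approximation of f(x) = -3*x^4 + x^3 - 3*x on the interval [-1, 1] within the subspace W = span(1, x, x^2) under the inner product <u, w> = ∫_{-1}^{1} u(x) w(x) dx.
g(x) = -18*x^2/7 - 12*x/5 + 9/35

The best approximation g ∈ W is the orthogonal projection of f onto W. Writing g = a_0 + a_1 x + a_2 x^2, the coefficients solve the normal equations G · a = b where
  G_{ij} = <φ_i, φ_j> and b_i = <f, φ_i>, with φ_0 = 1, φ_1 = x, φ_2 = x^2.
G =
  [2, 0, 2/3]
  [0, 2/3, 0]
  [2/3, 0, 2/5],
b = (-6/5, -8/5, -6/7).
Solving gives a_0 = 9/35, a_1 = -12/5, a_2 = -18/7, so
  g(x) = -18*x^2/7 - 12*x/5 + 9/35.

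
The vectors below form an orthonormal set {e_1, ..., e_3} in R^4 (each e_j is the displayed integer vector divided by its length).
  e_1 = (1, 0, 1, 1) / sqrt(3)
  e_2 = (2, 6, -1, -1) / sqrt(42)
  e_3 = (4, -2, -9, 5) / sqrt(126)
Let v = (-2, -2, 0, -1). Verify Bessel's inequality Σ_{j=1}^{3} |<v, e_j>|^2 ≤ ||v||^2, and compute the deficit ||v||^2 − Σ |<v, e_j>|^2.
Σ |<v, e_j>|^2 = 9; ||v||^2 = 9; deficit = 0

Write each e_j = u_j / sqrt(<u_j, u_j>) where u_j is the displayed integer vector. Then <v, e_j> = <v, u_j> / sqrt(<u_j, u_j>), so |<v, e_j>|^2 = <v, u_j>^2 / <u_j, u_j>.
Coefficients: <v, e_1> = -3/sqrt(3), <v, e_2> = -15/sqrt(42), <v, e_3> = -9/sqrt(126).
Square and sum: Σ |<v, e_j>|^2 = 9.
Compute ||v||^2 = v·v = 9.
Deficit = 9 − 9 = 0 ≥ 0, confirming Bessel's inequality. (The deficit equals ||v − Σ <v,e_j> e_j||^2, the squared distance from v to span{e_j}.)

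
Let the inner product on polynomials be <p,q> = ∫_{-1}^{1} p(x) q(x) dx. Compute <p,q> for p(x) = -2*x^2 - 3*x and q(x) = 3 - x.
<p,q> = -2

Expand the product: p(x)·q(x) = 2*x^3 - 3*x^2 - 9*x.
∫_{-1}^{1} of each monomial x^k gives [2/(k+1) if k even, 0 if k odd]. Integrating term-by-term (or equivalently evaluating the antiderivative F(x) = x^4/2 - x^3 - 9*x^2/2 at the endpoints):
  F(1) − F(−1) = -5 − (-3) = -2.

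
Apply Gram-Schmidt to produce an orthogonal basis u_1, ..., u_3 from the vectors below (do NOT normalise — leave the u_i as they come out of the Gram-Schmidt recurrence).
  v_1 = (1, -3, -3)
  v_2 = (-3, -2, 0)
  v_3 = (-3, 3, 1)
Orthogonal basis:
  u_1 = (1, -3, -3)
  u_2 = (-60/19, -29/19, 9/19)
  u_3 = (-6/7, 9/7, -11/7)

Apply the Gram-Schmidt recurrence
  u_1 = v_1
  u_i = v_i − Σ_{j<i} ((v_i · u_j) / (u_j · u_j)) · u_j.

Step by step this gives:
  u_1 = (1, -3, -3)
  u_2 = (-60/19, -29/19, 9/19)
  u_3 = (-6/7, 9/7, -11/7)

Orthogonality check:
  u_2 · u_1 = 0 (should be 0)
  u_3 · u_1 = 0 (should be 0)
  u_3 · u_2 = 0 (should be 0)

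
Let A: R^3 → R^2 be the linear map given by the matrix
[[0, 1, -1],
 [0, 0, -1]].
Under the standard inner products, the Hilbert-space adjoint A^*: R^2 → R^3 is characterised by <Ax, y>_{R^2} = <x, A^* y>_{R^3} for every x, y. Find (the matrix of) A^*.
A^* = A^T =
[[0, 0],
 [1, 0],
 [-1, -1]]

For real matrices with standard dot products, the defining identity <Ax, y> = <x, A^* y> gives (Ax)^T y = x^T (A^*) y, i.e. x^T A^T y = x^T (A^*) y. Since this holds for all x, y, we must have A^* = A^T. Therefore
A^* =
[[0, 0],
 [1, 0],
 [-1, -1]].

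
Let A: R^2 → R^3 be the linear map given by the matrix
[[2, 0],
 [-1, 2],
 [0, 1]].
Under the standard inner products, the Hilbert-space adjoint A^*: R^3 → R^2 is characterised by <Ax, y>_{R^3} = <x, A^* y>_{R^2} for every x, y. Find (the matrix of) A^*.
A^* = A^T =
[[2, -1, 0],
 [0, 2, 1]]

For real matrices with standard dot products, the defining identity <Ax, y> = <x, A^* y> gives (Ax)^T y = x^T (A^*) y, i.e. x^T A^T y = x^T (A^*) y. Since this holds for all x, y, we must have A^* = A^T. Therefore
A^* =
[[2, -1, 0],
 [0, 2, 1]].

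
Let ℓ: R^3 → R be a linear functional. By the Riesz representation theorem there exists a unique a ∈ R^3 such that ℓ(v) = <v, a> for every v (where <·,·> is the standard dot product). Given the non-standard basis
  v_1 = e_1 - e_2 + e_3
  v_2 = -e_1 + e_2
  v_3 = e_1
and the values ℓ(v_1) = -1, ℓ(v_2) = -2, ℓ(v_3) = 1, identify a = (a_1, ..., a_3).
a = (1, -1, -3)

Write a = (a_1, ..., a_3) in the standard basis. For each basis vector v_i, ℓ(v_i) = <v_i, a> is a linear equation in the a_j's. Collect the n equations into a matrix system V a = ℓ, where row i of V is v_i (expressed in the standard basis). Since V is invertible (lower-triangular with 1s on the diagonal, up to permutation), solve by back-substitution:
  V =
[[1, -1, 1],
 [-1, 1, 0],
 [1, 0, 0]]
  V a = (-1, -2, 1)
Solving gives a = (1, -1, -3).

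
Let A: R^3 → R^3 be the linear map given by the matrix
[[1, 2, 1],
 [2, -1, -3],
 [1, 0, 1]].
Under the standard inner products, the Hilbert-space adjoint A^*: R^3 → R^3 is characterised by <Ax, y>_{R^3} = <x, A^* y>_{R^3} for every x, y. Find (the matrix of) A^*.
A^* = A^T =
[[1, 2, 1],
 [2, -1, 0],
 [1, -3, 1]]

For real matrices with standard dot products, the defining identity <Ax, y> = <x, A^* y> gives (Ax)^T y = x^T (A^*) y, i.e. x^T A^T y = x^T (A^*) y. Since this holds for all x, y, we must have A^* = A^T. Therefore
A^* =
[[1, 2, 1],
 [2, -1, 0],
 [1, -3, 1]].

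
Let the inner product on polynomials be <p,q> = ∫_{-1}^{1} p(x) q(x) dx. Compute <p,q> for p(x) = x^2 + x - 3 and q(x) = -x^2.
<p,q> = 8/5

Expand the product: p(x)·q(x) = -x^4 - x^3 + 3*x^2.
∫_{-1}^{1} of each monomial x^k gives [2/(k+1) if k even, 0 if k odd]. Integrating term-by-term (or equivalently evaluating the antiderivative F(x) = -x^5/5 - x^4/4 + x^3 at the endpoints):
  F(1) − F(−1) = 11/20 − (-21/20) = 8/5.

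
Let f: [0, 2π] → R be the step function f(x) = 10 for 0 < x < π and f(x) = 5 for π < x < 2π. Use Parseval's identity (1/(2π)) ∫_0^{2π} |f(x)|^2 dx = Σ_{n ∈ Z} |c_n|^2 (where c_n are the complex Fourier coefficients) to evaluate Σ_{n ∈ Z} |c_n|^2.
Σ |c_n|^2 = 125/2

Parseval equates the L^2 energy of f (normalised by 1/(2π)) with the ℓ^2 sum of its Fourier coefficients: (1/(2π)) ∫_0^{2π} |f|^2 = Σ |c_n|^2.
Compute the left side: (1/(2π)) [∫_0^π 10^2 dx + ∫_π^{2π} 5^2 dx] = (1/(2π)) · (100π + 25π) = (100 + 25)/2 = 125/2.
So Σ_{n ∈ Z} |c_n|^2 = 125/2.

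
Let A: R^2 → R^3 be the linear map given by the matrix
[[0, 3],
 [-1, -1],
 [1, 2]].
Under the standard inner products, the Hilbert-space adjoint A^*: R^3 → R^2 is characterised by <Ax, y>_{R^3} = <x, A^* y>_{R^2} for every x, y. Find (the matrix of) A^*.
A^* = A^T =
[[0, -1, 1],
 [3, -1, 2]]

For real matrices with standard dot products, the defining identity <Ax, y> = <x, A^* y> gives (Ax)^T y = x^T (A^*) y, i.e. x^T A^T y = x^T (A^*) y. Since this holds for all x, y, we must have A^* = A^T. Therefore
A^* =
[[0, -1, 1],
 [3, -1, 2]].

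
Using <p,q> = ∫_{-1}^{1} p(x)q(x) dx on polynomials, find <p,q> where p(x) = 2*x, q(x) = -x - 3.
<p,q> = -4/3

Expand the product: p(x)·q(x) = -2*x^2 - 6*x.
∫_{-1}^{1} of each monomial x^k gives [2/(k+1) if k even, 0 if k odd]. Integrating term-by-term (or equivalently evaluating the antiderivative F(x) = -2*x^3/3 - 3*x^2 at the endpoints):
  F(1) − F(−1) = -11/3 − (-7/3) = -4/3.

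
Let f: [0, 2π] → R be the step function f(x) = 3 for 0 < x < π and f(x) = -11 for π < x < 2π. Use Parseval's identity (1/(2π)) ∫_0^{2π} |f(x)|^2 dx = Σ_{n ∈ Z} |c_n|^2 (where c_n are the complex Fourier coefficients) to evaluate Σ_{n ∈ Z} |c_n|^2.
Σ |c_n|^2 = 65

Parseval equates the L^2 energy of f (normalised by 1/(2π)) with the ℓ^2 sum of its Fourier coefficients: (1/(2π)) ∫_0^{2π} |f|^2 = Σ |c_n|^2.
Compute the left side: (1/(2π)) [∫_0^π 3^2 dx + ∫_π^{2π} (-11)^2 dx] = (1/(2π)) · (9π + 121π) = (9 + 121)/2 = 65.
So Σ_{n ∈ Z} |c_n|^2 = 65.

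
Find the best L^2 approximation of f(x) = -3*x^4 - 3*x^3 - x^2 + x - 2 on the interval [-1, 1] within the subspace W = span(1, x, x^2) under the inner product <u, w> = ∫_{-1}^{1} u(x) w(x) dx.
g(x) = -25*x^2/7 - 4*x/5 - 61/35

The best approximation g ∈ W is the orthogonal projection of f onto W. Writing g = a_0 + a_1 x + a_2 x^2, the coefficients solve the normal equations G · a = b where
  G_{ij} = <φ_i, φ_j> and b_i = <f, φ_i>, with φ_0 = 1, φ_1 = x, φ_2 = x^2.
G =
  [2, 0, 2/3]
  [0, 2/3, 0]
  [2/3, 0, 2/5],
b = (-88/15, -8/15, -272/105).
Solving gives a_0 = -61/35, a_1 = -4/5, a_2 = -25/7, so
  g(x) = -25*x^2/7 - 4*x/5 - 61/35.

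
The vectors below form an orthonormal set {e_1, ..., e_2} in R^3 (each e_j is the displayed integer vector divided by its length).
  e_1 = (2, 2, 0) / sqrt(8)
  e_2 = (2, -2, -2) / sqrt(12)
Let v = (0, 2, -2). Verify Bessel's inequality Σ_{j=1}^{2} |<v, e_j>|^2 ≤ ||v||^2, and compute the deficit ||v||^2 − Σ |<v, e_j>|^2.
Σ |<v, e_j>|^2 = 2; ||v||^2 = 8; deficit = 6

Write each e_j = u_j / sqrt(<u_j, u_j>) where u_j is the displayed integer vector. Then <v, e_j> = <v, u_j> / sqrt(<u_j, u_j>), so |<v, e_j>|^2 = <v, u_j>^2 / <u_j, u_j>.
Coefficients: <v, e_1> = 4/sqrt(8), <v, e_2> = 0/sqrt(12).
Square and sum: Σ |<v, e_j>|^2 = 2.
Compute ||v||^2 = v·v = 8.
Deficit = 8 − 2 = 6 ≥ 0, confirming Bessel's inequality. (The deficit equals ||v − Σ <v,e_j> e_j||^2, the squared distance from v to span{e_j}.)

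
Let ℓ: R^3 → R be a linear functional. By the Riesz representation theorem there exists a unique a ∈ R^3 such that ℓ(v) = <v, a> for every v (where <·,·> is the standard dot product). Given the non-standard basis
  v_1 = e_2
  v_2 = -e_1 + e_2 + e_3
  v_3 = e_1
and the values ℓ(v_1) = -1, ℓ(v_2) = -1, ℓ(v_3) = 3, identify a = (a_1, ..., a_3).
a = (3, -1, 3)

Write a = (a_1, ..., a_3) in the standard basis. For each basis vector v_i, ℓ(v_i) = <v_i, a> is a linear equation in the a_j's. Collect the n equations into a matrix system V a = ℓ, where row i of V is v_i (expressed in the standard basis). Since V is invertible (lower-triangular with 1s on the diagonal, up to permutation), solve by back-substitution:
  V =
[[0, 1, 0],
 [-1, 1, 1],
 [1, 0, 0]]
  V a = (-1, -1, 3)
Solving gives a = (3, -1, 3).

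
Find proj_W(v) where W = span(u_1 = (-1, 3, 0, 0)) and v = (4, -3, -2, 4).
proj_W(v) = (13/10, -39/10, 0, 0)

Set up U = [u_1 | ... | u_1] ∈ R^(4×1). The projector onto W = col(U) is P = U (U^T U)^(-1) U^T.
Compute U^T U =
  [10],
and U^T v = (-13).
Solve U^T U · c = U^T v for the coefficients: c = (-13/10). The projection is proj_W(v) = U c.
Check: (v - proj_W(v)) · u_1 = 0  (should be 0).
Result: proj_W(v) = (13/10, -39/10, 0, 0).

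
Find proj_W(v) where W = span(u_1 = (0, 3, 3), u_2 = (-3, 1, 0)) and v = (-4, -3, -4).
proj_W(v) = (-75/19, -54/19, -79/19)

Set up U = [u_1 | ... | u_2] ∈ R^(3×2). The projector onto W = col(U) is P = U (U^T U)^(-1) U^T.
Compute U^T U =
  [18, 3]
  [3, 10],
and U^T v = (-21, 9).
Solve U^T U · c = U^T v for the coefficients: c = (-79/57, 25/19). The projection is proj_W(v) = U c.
Check: (v - proj_W(v)) · u_1 = 0  (should be 0).
Check: (v - proj_W(v)) · u_2 = 0  (should be 0).
Result: proj_W(v) = (-75/19, -54/19, -79/19).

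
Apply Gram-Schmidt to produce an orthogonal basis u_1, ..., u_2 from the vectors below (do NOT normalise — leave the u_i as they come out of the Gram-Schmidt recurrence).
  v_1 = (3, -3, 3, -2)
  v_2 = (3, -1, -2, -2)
Orthogonal basis:
  u_1 = (3, -3, 3, -2)
  u_2 = (63/31, -1/31, -92/31, -42/31)

Apply the Gram-Schmidt recurrence
  u_1 = v_1
  u_i = v_i − Σ_{j<i} ((v_i · u_j) / (u_j · u_j)) · u_j.

Step by step this gives:
  u_1 = (3, -3, 3, -2)
  u_2 = (63/31, -1/31, -92/31, -42/31)

Orthogonality check:
  u_2 · u_1 = 0 (should be 0)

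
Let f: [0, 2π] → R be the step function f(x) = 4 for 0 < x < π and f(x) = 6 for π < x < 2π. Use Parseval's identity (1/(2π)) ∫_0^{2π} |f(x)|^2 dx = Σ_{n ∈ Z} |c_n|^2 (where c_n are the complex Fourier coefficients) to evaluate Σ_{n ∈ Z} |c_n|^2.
Σ |c_n|^2 = 26

Parseval equates the L^2 energy of f (normalised by 1/(2π)) with the ℓ^2 sum of its Fourier coefficients: (1/(2π)) ∫_0^{2π} |f|^2 = Σ |c_n|^2.
Compute the left side: (1/(2π)) [∫_0^π 4^2 dx + ∫_π^{2π} 6^2 dx] = (1/(2π)) · (16π + 36π) = (16 + 36)/2 = 26.
So Σ_{n ∈ Z} |c_n|^2 = 26.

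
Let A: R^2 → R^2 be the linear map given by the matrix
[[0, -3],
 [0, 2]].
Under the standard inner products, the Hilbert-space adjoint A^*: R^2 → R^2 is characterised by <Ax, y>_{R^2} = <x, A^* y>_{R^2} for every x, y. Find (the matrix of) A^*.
A^* = A^T =
[[0, 0],
 [-3, 2]]

For real matrices with standard dot products, the defining identity <Ax, y> = <x, A^* y> gives (Ax)^T y = x^T (A^*) y, i.e. x^T A^T y = x^T (A^*) y. Since this holds for all x, y, we must have A^* = A^T. Therefore
A^* =
[[0, 0],
 [-3, 2]].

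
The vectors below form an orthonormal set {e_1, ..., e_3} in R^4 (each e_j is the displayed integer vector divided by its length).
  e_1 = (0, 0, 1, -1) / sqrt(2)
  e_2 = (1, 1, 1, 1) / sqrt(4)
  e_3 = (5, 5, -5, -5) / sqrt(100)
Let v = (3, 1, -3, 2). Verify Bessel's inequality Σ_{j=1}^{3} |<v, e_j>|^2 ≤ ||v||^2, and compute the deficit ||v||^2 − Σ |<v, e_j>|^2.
Σ |<v, e_j>|^2 = 21; ||v||^2 = 23; deficit = 2

Write each e_j = u_j / sqrt(<u_j, u_j>) where u_j is the displayed integer vector. Then <v, e_j> = <v, u_j> / sqrt(<u_j, u_j>), so |<v, e_j>|^2 = <v, u_j>^2 / <u_j, u_j>.
Coefficients: <v, e_1> = -5/sqrt(2), <v, e_2> = 3/sqrt(4), <v, e_3> = 25/sqrt(100).
Square and sum: Σ |<v, e_j>|^2 = 21.
Compute ||v||^2 = v·v = 23.
Deficit = 23 − 21 = 2 ≥ 0, confirming Bessel's inequality. (The deficit equals ||v − Σ <v,e_j> e_j||^2, the squared distance from v to span{e_j}.)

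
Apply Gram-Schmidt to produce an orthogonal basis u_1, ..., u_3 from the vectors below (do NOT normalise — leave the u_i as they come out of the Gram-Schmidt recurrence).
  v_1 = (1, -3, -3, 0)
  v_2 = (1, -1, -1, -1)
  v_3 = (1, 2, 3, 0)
Orthogonal basis:
  u_1 = (1, -3, -3, 0)
  u_2 = (12/19, 2/19, 2/19, -1)
  u_3 = (11/9, -8/27, 19/27, 22/27)

Apply the Gram-Schmidt recurrence
  u_1 = v_1
  u_i = v_i − Σ_{j<i} ((v_i · u_j) / (u_j · u_j)) · u_j.

Step by step this gives:
  u_1 = (1, -3, -3, 0)
  u_2 = (12/19, 2/19, 2/19, -1)
  u_3 = (11/9, -8/27, 19/27, 22/27)

Orthogonality check:
  u_2 · u_1 = 0 (should be 0)
  u_3 · u_1 = 0 (should be 0)
  u_3 · u_2 = 0 (should be 0)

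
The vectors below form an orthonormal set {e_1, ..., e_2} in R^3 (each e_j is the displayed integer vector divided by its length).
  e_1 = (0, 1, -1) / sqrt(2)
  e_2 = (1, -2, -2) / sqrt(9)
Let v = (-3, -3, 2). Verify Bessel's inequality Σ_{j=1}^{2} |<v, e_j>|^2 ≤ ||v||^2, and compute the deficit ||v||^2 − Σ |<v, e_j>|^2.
Σ |<v, e_j>|^2 = 227/18; ||v||^2 = 22; deficit = 169/18

Write each e_j = u_j / sqrt(<u_j, u_j>) where u_j is the displayed integer vector. Then <v, e_j> = <v, u_j> / sqrt(<u_j, u_j>), so |<v, e_j>|^2 = <v, u_j>^2 / <u_j, u_j>.
Coefficients: <v, e_1> = -5/sqrt(2), <v, e_2> = -1/sqrt(9).
Square and sum: Σ |<v, e_j>|^2 = 227/18.
Compute ||v||^2 = v·v = 22.
Deficit = 22 − 227/18 = 169/18 ≥ 0, confirming Bessel's inequality. (The deficit equals ||v − Σ <v,e_j> e_j||^2, the squared distance from v to span{e_j}.)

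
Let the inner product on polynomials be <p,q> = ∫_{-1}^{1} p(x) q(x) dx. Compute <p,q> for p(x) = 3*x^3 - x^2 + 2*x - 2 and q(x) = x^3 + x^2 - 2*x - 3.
<p,q> = 62/7

Expand the product: p(x)·q(x) = 3*x^6 + 2*x^5 - 5*x^4 - 7*x^3 - 3*x^2 - 2*x + 6.
∫_{-1}^{1} of each monomial x^k gives [2/(k+1) if k even, 0 if k odd]. Integrating term-by-term (or equivalently evaluating the antiderivative F(x) = 3*x^7/7 + x^6/3 - x^5 - 7*x^4/4 - x^3 - x^2 + 6*x at the endpoints):
  F(1) − F(−1) = 169/84 − (-575/84) = 62/7.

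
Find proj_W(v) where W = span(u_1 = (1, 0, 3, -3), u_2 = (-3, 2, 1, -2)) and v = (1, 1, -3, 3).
proj_W(v) = (1/17, -88/153, -413/153, 457/153)

Set up U = [u_1 | ... | u_2] ∈ R^(4×2). The projector onto W = col(U) is P = U (U^T U)^(-1) U^T.
Compute U^T U =
  [19, 6]
  [6, 18],
and U^T v = (-17, -10).
Solve U^T U · c = U^T v for the coefficients: c = (-41/51, -44/153). The projection is proj_W(v) = U c.
Check: (v - proj_W(v)) · u_1 = 0  (should be 0).
Check: (v - proj_W(v)) · u_2 = 0  (should be 0).
Result: proj_W(v) = (1/17, -88/153, -413/153, 457/153).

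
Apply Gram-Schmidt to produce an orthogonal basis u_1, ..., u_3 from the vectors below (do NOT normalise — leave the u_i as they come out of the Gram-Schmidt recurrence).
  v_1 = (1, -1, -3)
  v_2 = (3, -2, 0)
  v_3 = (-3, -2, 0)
Orthogonal basis:
  u_1 = (1, -1, -3)
  u_2 = (28/11, -17/11, 15/11)
  u_3 = (-108/59, -162/59, 18/59)

Apply the Gram-Schmidt recurrence
  u_1 = v_1
  u_i = v_i − Σ_{j<i} ((v_i · u_j) / (u_j · u_j)) · u_j.

Step by step this gives:
  u_1 = (1, -1, -3)
  u_2 = (28/11, -17/11, 15/11)
  u_3 = (-108/59, -162/59, 18/59)

Orthogonality check:
  u_2 · u_1 = 0 (should be 0)
  u_3 · u_1 = 0 (should be 0)
  u_3 · u_2 = 0 (should be 0)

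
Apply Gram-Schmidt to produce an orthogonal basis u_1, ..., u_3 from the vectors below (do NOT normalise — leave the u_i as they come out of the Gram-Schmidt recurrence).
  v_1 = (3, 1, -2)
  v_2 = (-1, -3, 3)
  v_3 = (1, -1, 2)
Orthogonal basis:
  u_1 = (3, 1, -2)
  u_2 = (11/7, -15/7, 9/7)
  u_3 = (18/61, 42/61, 48/61)

Apply the Gram-Schmidt recurrence
  u_1 = v_1
  u_i = v_i − Σ_{j<i} ((v_i · u_j) / (u_j · u_j)) · u_j.

Step by step this gives:
  u_1 = (3, 1, -2)
  u_2 = (11/7, -15/7, 9/7)
  u_3 = (18/61, 42/61, 48/61)

Orthogonality check:
  u_2 · u_1 = 0 (should be 0)
  u_3 · u_1 = 0 (should be 0)
  u_3 · u_2 = 0 (should be 0)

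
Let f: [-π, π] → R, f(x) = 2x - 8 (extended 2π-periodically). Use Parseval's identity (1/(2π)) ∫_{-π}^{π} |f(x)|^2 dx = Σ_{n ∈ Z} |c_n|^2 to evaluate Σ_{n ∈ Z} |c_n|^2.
Σ |c_n|^2 = 4π^2/3 + 64

Expand and integrate term by term over [-π, π]:
  ∫ (2x)^2 dx = 4·(2π^3/3); ∫ 2·2·(-8)·x dx = 0 (odd integrand); ∫ (-8)^2 dx = 64·2π.
So (1/(2π)) ∫_{-π}^{π} (2x - 8)^2 dx = 4π^2/3 + 64 = 4π^2/3 + 64.
Parseval ⇒ Σ |c_n|^2 = 4π^2/3 + 64.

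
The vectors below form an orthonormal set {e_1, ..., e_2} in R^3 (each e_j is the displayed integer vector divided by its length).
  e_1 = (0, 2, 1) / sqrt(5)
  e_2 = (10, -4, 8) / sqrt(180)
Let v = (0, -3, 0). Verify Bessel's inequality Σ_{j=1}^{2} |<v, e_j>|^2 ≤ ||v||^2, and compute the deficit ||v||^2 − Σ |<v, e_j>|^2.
Σ |<v, e_j>|^2 = 8; ||v||^2 = 9; deficit = 1

Write each e_j = u_j / sqrt(<u_j, u_j>) where u_j is the displayed integer vector. Then <v, e_j> = <v, u_j> / sqrt(<u_j, u_j>), so |<v, e_j>|^2 = <v, u_j>^2 / <u_j, u_j>.
Coefficients: <v, e_1> = -6/sqrt(5), <v, e_2> = 12/sqrt(180).
Square and sum: Σ |<v, e_j>|^2 = 8.
Compute ||v||^2 = v·v = 9.
Deficit = 9 − 8 = 1 ≥ 0, confirming Bessel's inequality. (The deficit equals ||v − Σ <v,e_j> e_j||^2, the squared distance from v to span{e_j}.)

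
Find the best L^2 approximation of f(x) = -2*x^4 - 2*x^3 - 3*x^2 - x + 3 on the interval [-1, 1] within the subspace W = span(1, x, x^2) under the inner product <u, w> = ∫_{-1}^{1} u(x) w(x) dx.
g(x) = -33*x^2/7 - 11*x/5 + 111/35

The best approximation g ∈ W is the orthogonal projection of f onto W. Writing g = a_0 + a_1 x + a_2 x^2, the coefficients solve the normal equations G · a = b where
  G_{ij} = <φ_i, φ_j> and b_i = <f, φ_i>, with φ_0 = 1, φ_1 = x, φ_2 = x^2.
G =
  [2, 0, 2/3]
  [0, 2/3, 0]
  [2/3, 0, 2/5],
b = (16/5, -22/15, 8/35).
Solving gives a_0 = 111/35, a_1 = -11/5, a_2 = -33/7, so
  g(x) = -33*x^2/7 - 11*x/5 + 111/35.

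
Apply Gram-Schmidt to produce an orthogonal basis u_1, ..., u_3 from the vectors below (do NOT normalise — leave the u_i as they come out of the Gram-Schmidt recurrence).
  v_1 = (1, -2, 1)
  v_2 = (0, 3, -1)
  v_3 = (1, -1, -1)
Orthogonal basis:
  u_1 = (1, -2, 1)
  u_2 = (7/6, 2/3, 1/6)
  u_3 = (5/11, -5/11, -15/11)

Apply the Gram-Schmidt recurrence
  u_1 = v_1
  u_i = v_i − Σ_{j<i} ((v_i · u_j) / (u_j · u_j)) · u_j.

Step by step this gives:
  u_1 = (1, -2, 1)
  u_2 = (7/6, 2/3, 1/6)
  u_3 = (5/11, -5/11, -15/11)

Orthogonality check:
  u_2 · u_1 = 0 (should be 0)
  u_3 · u_1 = 0 (should be 0)
  u_3 · u_2 = 0 (should be 0)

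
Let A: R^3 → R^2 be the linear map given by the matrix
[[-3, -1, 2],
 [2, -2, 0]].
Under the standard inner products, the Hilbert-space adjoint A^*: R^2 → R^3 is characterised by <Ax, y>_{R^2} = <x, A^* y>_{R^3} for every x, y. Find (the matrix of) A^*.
A^* = A^T =
[[-3, 2],
 [-1, -2],
 [2, 0]]

For real matrices with standard dot products, the defining identity <Ax, y> = <x, A^* y> gives (Ax)^T y = x^T (A^*) y, i.e. x^T A^T y = x^T (A^*) y. Since this holds for all x, y, we must have A^* = A^T. Therefore
A^* =
[[-3, 2],
 [-1, -2],
 [2, 0]].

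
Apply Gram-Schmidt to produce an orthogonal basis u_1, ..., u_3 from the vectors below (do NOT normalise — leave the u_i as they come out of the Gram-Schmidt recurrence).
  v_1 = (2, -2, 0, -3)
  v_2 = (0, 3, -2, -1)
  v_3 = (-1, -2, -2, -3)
Orthogonal basis:
  u_1 = (2, -2, 0, -3)
  u_2 = (6/17, 45/17, -2, -26/17)
  u_3 = (-543/229, -294/229, -358/229, -166/229)

Apply the Gram-Schmidt recurrence
  u_1 = v_1
  u_i = v_i − Σ_{j<i} ((v_i · u_j) / (u_j · u_j)) · u_j.

Step by step this gives:
  u_1 = (2, -2, 0, -3)
  u_2 = (6/17, 45/17, -2, -26/17)
  u_3 = (-543/229, -294/229, -358/229, -166/229)

Orthogonality check:
  u_2 · u_1 = 0 (should be 0)
  u_3 · u_1 = 0 (should be 0)
  u_3 · u_2 = 0 (should be 0)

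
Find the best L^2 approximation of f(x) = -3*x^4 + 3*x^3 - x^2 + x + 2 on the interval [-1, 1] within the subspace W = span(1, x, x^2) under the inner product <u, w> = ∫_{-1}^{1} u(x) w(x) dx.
g(x) = -25*x^2/7 + 14*x/5 + 79/35

The best approximation g ∈ W is the orthogonal projection of f onto W. Writing g = a_0 + a_1 x + a_2 x^2, the coefficients solve the normal equations G · a = b where
  G_{ij} = <φ_i, φ_j> and b_i = <f, φ_i>, with φ_0 = 1, φ_1 = x, φ_2 = x^2.
G =
  [2, 0, 2/3]
  [0, 2/3, 0]
  [2/3, 0, 2/5],
b = (32/15, 28/15, 8/105).
Solving gives a_0 = 79/35, a_1 = 14/5, a_2 = -25/7, so
  g(x) = -25*x^2/7 + 14*x/5 + 79/35.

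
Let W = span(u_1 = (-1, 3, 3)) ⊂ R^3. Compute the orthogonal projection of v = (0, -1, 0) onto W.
proj_W(v) = (3/19, -9/19, -9/19)

Set up U = [u_1 | ... | u_1] ∈ R^(3×1). The projector onto W = col(U) is P = U (U^T U)^(-1) U^T.
Compute U^T U =
  [19],
and U^T v = (-3).
Solve U^T U · c = U^T v for the coefficients: c = (-3/19). The projection is proj_W(v) = U c.
Check: (v - proj_W(v)) · u_1 = 0  (should be 0).
Result: proj_W(v) = (3/19, -9/19, -9/19).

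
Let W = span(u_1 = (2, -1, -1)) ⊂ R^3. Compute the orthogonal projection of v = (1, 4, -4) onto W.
proj_W(v) = (2/3, -1/3, -1/3)

Set up U = [u_1 | ... | u_1] ∈ R^(3×1). The projector onto W = col(U) is P = U (U^T U)^(-1) U^T.
Compute U^T U =
  [6],
and U^T v = (2).
Solve U^T U · c = U^T v for the coefficients: c = (1/3). The projection is proj_W(v) = U c.
Check: (v - proj_W(v)) · u_1 = 0  (should be 0).
Result: proj_W(v) = (2/3, -1/3, -1/3).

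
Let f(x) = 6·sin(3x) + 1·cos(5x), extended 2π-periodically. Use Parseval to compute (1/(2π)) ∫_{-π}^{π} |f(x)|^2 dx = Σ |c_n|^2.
Σ |c_n|^2 = 37/2

Expand |f|^2 and use orthogonality of {sin(nx), cos(mx)} on [-π, π]:
  ∫_{-π}^{π} sin(nx)^2 dx = π, ∫ cos(mx)^2 dx = π, and cross terms integrate to 0.
So ∫_{-π}^{π} f(x)^2 dx = 6^2 · π + 1^2 · π = (36 + 1)π.
Divide by 2π: (36 + 1)/2 = 37/2.
By Parseval, this equals Σ |c_n|^2.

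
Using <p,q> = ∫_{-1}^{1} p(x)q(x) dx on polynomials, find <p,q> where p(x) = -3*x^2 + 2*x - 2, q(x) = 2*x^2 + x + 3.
<p,q> = -326/15

Expand the product: p(x)·q(x) = -6*x^4 + x^3 - 11*x^2 + 4*x - 6.
∫_{-1}^{1} of each monomial x^k gives [2/(k+1) if k even, 0 if k odd]. Integrating term-by-term (or equivalently evaluating the antiderivative F(x) = -6*x^5/5 + x^4/4 - 11*x^3/3 + 2*x^2 - 6*x at the endpoints):
  F(1) − F(−1) = -517/60 − (787/60) = -326/15.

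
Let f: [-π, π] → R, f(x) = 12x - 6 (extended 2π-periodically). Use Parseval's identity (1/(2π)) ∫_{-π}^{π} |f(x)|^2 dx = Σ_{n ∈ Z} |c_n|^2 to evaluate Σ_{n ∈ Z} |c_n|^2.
Σ |c_n|^2 = 48π^2 + 36

Expand and integrate term by term over [-π, π]:
  ∫ (12x)^2 dx = 144·(2π^3/3); ∫ 2·12·(-6)·x dx = 0 (odd integrand); ∫ (-6)^2 dx = 36·2π.
So (1/(2π)) ∫_{-π}^{π} (12x - 6)^2 dx = 144π^2/3 + 36 = 48π^2 + 36.
Parseval ⇒ Σ |c_n|^2 = 48π^2 + 36.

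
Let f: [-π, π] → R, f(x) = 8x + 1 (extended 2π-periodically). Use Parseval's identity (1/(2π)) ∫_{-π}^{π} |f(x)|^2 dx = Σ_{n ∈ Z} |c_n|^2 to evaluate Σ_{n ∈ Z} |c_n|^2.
Σ |c_n|^2 = 64π^2/3 + 1

Expand and integrate term by term over [-π, π]:
  ∫ (8x)^2 dx = 64·(2π^3/3); ∫ 2·8·(1)·x dx = 0 (odd integrand); ∫ 1^2 dx = 1·2π.
So (1/(2π)) ∫_{-π}^{π} (8x + 1)^2 dx = 64π^2/3 + 1 = 64π^2/3 + 1.
Parseval ⇒ Σ |c_n|^2 = 64π^2/3 + 1.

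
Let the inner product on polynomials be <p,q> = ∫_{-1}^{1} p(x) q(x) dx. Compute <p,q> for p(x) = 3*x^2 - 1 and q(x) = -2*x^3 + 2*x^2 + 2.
<p,q> = 16/15

Expand the product: p(x)·q(x) = -6*x^5 + 6*x^4 + 2*x^3 + 4*x^2 - 2.
∫_{-1}^{1} of each monomial x^k gives [2/(k+1) if k even, 0 if k odd]. Integrating term-by-term (or equivalently evaluating the antiderivative F(x) = -x^6 + 6*x^5/5 + x^4/2 + 4*x^3/3 - 2*x at the endpoints):
  F(1) − F(−1) = 1/30 − (-31/30) = 16/15.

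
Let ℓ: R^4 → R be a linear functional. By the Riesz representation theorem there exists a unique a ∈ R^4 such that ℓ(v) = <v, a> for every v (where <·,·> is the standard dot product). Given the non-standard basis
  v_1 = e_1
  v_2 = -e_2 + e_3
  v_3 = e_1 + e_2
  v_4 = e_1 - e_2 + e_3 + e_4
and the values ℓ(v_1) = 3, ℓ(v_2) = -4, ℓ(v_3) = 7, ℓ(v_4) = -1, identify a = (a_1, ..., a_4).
a = (3, 4, 0, 0)

Write a = (a_1, ..., a_4) in the standard basis. For each basis vector v_i, ℓ(v_i) = <v_i, a> is a linear equation in the a_j's. Collect the n equations into a matrix system V a = ℓ, where row i of V is v_i (expressed in the standard basis). Since V is invertible (lower-triangular with 1s on the diagonal, up to permutation), solve by back-substitution:
  V =
[[1, 0, 0, 0],
 [0, -1, 1, 0],
 [1, 1, 0, 0],
 [1, -1, 1, 1]]
  V a = (3, -4, 7, -1)
Solving gives a = (3, 4, 0, 0).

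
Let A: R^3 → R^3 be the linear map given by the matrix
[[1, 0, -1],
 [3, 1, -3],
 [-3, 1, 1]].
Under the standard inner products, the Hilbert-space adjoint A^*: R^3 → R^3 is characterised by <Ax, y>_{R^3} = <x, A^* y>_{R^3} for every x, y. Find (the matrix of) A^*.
A^* = A^T =
[[1, 3, -3],
 [0, 1, 1],
 [-1, -3, 1]]

For real matrices with standard dot products, the defining identity <Ax, y> = <x, A^* y> gives (Ax)^T y = x^T (A^*) y, i.e. x^T A^T y = x^T (A^*) y. Since this holds for all x, y, we must have A^* = A^T. Therefore
A^* =
[[1, 3, -3],
 [0, 1, 1],
 [-1, -3, 1]].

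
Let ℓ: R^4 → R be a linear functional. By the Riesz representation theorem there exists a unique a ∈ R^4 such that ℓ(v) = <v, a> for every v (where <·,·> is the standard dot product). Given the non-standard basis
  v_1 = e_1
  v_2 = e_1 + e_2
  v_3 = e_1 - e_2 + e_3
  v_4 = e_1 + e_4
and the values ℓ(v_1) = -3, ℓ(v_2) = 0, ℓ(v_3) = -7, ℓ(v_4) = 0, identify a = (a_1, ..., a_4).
a = (-3, 3, -1, 3)

Write a = (a_1, ..., a_4) in the standard basis. For each basis vector v_i, ℓ(v_i) = <v_i, a> is a linear equation in the a_j's. Collect the n equations into a matrix system V a = ℓ, where row i of V is v_i (expressed in the standard basis). Since V is invertible (lower-triangular with 1s on the diagonal, up to permutation), solve by back-substitution:
  V =
[[1, 0, 0, 0],
 [1, 1, 0, 0],
 [1, -1, 1, 0],
 [1, 0, 0, 1]]
  V a = (-3, 0, -7, 0)
Solving gives a = (-3, 3, -1, 3).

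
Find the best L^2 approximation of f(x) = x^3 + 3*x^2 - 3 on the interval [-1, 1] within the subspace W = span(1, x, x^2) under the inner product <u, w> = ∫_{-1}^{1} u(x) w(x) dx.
g(x) = 3*x^2 + 3*x/5 - 3

The best approximation g ∈ W is the orthogonal projection of f onto W. Writing g = a_0 + a_1 x + a_2 x^2, the coefficients solve the normal equations G · a = b where
  G_{ij} = <φ_i, φ_j> and b_i = <f, φ_i>, with φ_0 = 1, φ_1 = x, φ_2 = x^2.
G =
  [2, 0, 2/3]
  [0, 2/3, 0]
  [2/3, 0, 2/5],
b = (-4, 2/5, -4/5).
Solving gives a_0 = -3, a_1 = 3/5, a_2 = 3, so
  g(x) = 3*x^2 + 3*x/5 - 3.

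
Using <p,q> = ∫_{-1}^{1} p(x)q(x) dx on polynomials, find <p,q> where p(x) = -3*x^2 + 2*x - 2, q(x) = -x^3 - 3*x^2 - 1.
<p,q> = 64/5

Expand the product: p(x)·q(x) = 3*x^5 + 7*x^4 - 4*x^3 + 9*x^2 - 2*x + 2.
∫_{-1}^{1} of each monomial x^k gives [2/(k+1) if k even, 0 if k odd]. Integrating term-by-term (or equivalently evaluating the antiderivative F(x) = x^6/2 + 7*x^5/5 - x^4 + 3*x^3 - x^2 + 2*x at the endpoints):
  F(1) − F(−1) = 49/10 − (-79/10) = 64/5.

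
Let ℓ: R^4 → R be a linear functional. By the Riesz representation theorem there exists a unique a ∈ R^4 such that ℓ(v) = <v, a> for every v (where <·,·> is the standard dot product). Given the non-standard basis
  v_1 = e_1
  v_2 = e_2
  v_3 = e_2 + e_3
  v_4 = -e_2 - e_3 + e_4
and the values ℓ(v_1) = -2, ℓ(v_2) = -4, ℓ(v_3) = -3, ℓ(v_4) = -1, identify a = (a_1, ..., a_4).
a = (-2, -4, 1, -4)

Write a = (a_1, ..., a_4) in the standard basis. For each basis vector v_i, ℓ(v_i) = <v_i, a> is a linear equation in the a_j's. Collect the n equations into a matrix system V a = ℓ, where row i of V is v_i (expressed in the standard basis). Since V is invertible (lower-triangular with 1s on the diagonal, up to permutation), solve by back-substitution:
  V =
[[1, 0, 0, 0],
 [0, 1, 0, 0],
 [0, 1, 1, 0],
 [0, -1, -1, 1]]
  V a = (-2, -4, -3, -1)
Solving gives a = (-2, -4, 1, -4).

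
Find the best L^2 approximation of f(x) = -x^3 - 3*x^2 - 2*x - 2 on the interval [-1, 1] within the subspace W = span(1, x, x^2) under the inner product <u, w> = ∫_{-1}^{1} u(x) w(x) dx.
g(x) = -3*x^2 - 13*x/5 - 2

The best approximation g ∈ W is the orthogonal projection of f onto W. Writing g = a_0 + a_1 x + a_2 x^2, the coefficients solve the normal equations G · a = b where
  G_{ij} = <φ_i, φ_j> and b_i = <f, φ_i>, with φ_0 = 1, φ_1 = x, φ_2 = x^2.
G =
  [2, 0, 2/3]
  [0, 2/3, 0]
  [2/3, 0, 2/5],
b = (-6, -26/15, -38/15).
Solving gives a_0 = -2, a_1 = -13/5, a_2 = -3, so
  g(x) = -3*x^2 - 13*x/5 - 2.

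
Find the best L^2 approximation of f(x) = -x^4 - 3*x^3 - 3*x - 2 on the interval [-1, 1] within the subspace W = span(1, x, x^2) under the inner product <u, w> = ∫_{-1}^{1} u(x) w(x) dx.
g(x) = -6*x^2/7 - 24*x/5 - 67/35

The best approximation g ∈ W is the orthogonal projection of f onto W. Writing g = a_0 + a_1 x + a_2 x^2, the coefficients solve the normal equations G · a = b where
  G_{ij} = <φ_i, φ_j> and b_i = <f, φ_i>, with φ_0 = 1, φ_1 = x, φ_2 = x^2.
G =
  [2, 0, 2/3]
  [0, 2/3, 0]
  [2/3, 0, 2/5],
b = (-22/5, -16/5, -34/21).
Solving gives a_0 = -67/35, a_1 = -24/5, a_2 = -6/7, so
  g(x) = -6*x^2/7 - 24*x/5 - 67/35.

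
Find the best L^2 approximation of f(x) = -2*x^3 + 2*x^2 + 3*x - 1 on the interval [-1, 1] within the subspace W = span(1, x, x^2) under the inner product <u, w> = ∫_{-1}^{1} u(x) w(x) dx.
g(x) = 2*x^2 + 9*x/5 - 1

The best approximation g ∈ W is the orthogonal projection of f onto W. Writing g = a_0 + a_1 x + a_2 x^2, the coefficients solve the normal equations G · a = b where
  G_{ij} = <φ_i, φ_j> and b_i = <f, φ_i>, with φ_0 = 1, φ_1 = x, φ_2 = x^2.
G =
  [2, 0, 2/3]
  [0, 2/3, 0]
  [2/3, 0, 2/5],
b = (-2/3, 6/5, 2/15).
Solving gives a_0 = -1, a_1 = 9/5, a_2 = 2, so
  g(x) = 2*x^2 + 9*x/5 - 1.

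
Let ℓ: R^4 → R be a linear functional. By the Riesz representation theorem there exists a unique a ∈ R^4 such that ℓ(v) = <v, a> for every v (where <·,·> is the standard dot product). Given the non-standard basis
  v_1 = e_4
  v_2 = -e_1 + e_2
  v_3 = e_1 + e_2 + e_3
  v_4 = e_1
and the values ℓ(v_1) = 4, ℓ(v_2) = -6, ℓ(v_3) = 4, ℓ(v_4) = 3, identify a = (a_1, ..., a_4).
a = (3, -3, 4, 4)

Write a = (a_1, ..., a_4) in the standard basis. For each basis vector v_i, ℓ(v_i) = <v_i, a> is a linear equation in the a_j's. Collect the n equations into a matrix system V a = ℓ, where row i of V is v_i (expressed in the standard basis). Since V is invertible (lower-triangular with 1s on the diagonal, up to permutation), solve by back-substitution:
  V =
[[0, 0, 0, 1],
 [-1, 1, 0, 0],
 [1, 1, 1, 0],
 [1, 0, 0, 0]]
  V a = (4, -6, 4, 3)
Solving gives a = (3, -3, 4, 4).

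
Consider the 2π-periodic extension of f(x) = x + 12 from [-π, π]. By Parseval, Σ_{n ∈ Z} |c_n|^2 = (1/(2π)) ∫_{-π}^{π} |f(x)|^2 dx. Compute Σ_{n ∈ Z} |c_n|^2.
Σ |c_n|^2 = π^2/3 + 144

Expand and integrate term by term over [-π, π]:
  ∫ (x)^2 dx = 1·(2π^3/3); ∫ 2·1·(12)·x dx = 0 (odd integrand); ∫ 12^2 dx = 144·2π.
So (1/(2π)) ∫_{-π}^{π} (x + 12)^2 dx = 1π^2/3 + 144 = π^2/3 + 144.
Parseval ⇒ Σ |c_n|^2 = π^2/3 + 144.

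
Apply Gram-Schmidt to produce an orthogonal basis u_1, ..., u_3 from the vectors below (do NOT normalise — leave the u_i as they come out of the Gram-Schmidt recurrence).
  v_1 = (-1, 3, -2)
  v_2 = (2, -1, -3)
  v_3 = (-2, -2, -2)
Orthogonal basis:
  u_1 = (-1, 3, -2)
  u_2 = (29/14, -17/14, -20/7)
  u_3 = (-506/195, -322/195, -46/39)

Apply the Gram-Schmidt recurrence
  u_1 = v_1
  u_i = v_i − Σ_{j<i} ((v_i · u_j) / (u_j · u_j)) · u_j.

Step by step this gives:
  u_1 = (-1, 3, -2)
  u_2 = (29/14, -17/14, -20/7)
  u_3 = (-506/195, -322/195, -46/39)

Orthogonality check:
  u_2 · u_1 = 0 (should be 0)
  u_3 · u_1 = 0 (should be 0)
  u_3 · u_2 = 0 (should be 0)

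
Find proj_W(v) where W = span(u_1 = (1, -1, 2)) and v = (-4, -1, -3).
proj_W(v) = (-3/2, 3/2, -3)

Set up U = [u_1 | ... | u_1] ∈ R^(3×1). The projector onto W = col(U) is P = U (U^T U)^(-1) U^T.
Compute U^T U =
  [6],
and U^T v = (-9).
Solve U^T U · c = U^T v for the coefficients: c = (-3/2). The projection is proj_W(v) = U c.
Check: (v - proj_W(v)) · u_1 = 0  (should be 0).
Result: proj_W(v) = (-3/2, 3/2, -3).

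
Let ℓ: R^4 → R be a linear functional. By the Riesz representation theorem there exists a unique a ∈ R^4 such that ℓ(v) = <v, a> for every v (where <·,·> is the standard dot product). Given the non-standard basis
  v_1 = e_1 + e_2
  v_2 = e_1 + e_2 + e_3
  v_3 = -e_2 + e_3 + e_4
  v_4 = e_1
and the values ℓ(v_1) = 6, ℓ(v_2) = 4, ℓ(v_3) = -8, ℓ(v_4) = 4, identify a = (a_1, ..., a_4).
a = (4, 2, -2, -4)

Write a = (a_1, ..., a_4) in the standard basis. For each basis vector v_i, ℓ(v_i) = <v_i, a> is a linear equation in the a_j's. Collect the n equations into a matrix system V a = ℓ, where row i of V is v_i (expressed in the standard basis). Since V is invertible (lower-triangular with 1s on the diagonal, up to permutation), solve by back-substitution:
  V =
[[1, 1, 0, 0],
 [1, 1, 1, 0],
 [0, -1, 1, 1],
 [1, 0, 0, 0]]
  V a = (6, 4, -8, 4)
Solving gives a = (4, 2, -2, -4).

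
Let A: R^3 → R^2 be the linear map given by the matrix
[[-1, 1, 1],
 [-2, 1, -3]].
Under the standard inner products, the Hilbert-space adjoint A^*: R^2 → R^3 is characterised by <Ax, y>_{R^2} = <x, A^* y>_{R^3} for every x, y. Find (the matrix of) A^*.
A^* = A^T =
[[-1, -2],
 [1, 1],
 [1, -3]]

For real matrices with standard dot products, the defining identity <Ax, y> = <x, A^* y> gives (Ax)^T y = x^T (A^*) y, i.e. x^T A^T y = x^T (A^*) y. Since this holds for all x, y, we must have A^* = A^T. Therefore
A^* =
[[-1, -2],
 [1, 1],
 [1, -3]].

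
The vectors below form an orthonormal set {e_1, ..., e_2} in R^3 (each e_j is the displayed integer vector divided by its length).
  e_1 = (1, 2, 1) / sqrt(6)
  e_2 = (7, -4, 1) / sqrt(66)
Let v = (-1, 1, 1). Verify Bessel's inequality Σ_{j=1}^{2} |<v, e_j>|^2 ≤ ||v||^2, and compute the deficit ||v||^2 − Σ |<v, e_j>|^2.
Σ |<v, e_j>|^2 = 24/11; ||v||^2 = 3; deficit = 9/11

Write each e_j = u_j / sqrt(<u_j, u_j>) where u_j is the displayed integer vector. Then <v, e_j> = <v, u_j> / sqrt(<u_j, u_j>), so |<v, e_j>|^2 = <v, u_j>^2 / <u_j, u_j>.
Coefficients: <v, e_1> = 2/sqrt(6), <v, e_2> = -10/sqrt(66).
Square and sum: Σ |<v, e_j>|^2 = 24/11.
Compute ||v||^2 = v·v = 3.
Deficit = 3 − 24/11 = 9/11 ≥ 0, confirming Bessel's inequality. (The deficit equals ||v − Σ <v,e_j> e_j||^2, the squared distance from v to span{e_j}.)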